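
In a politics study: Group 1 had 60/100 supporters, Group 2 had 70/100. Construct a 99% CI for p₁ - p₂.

p̂₁ = 0.6, p̂₂ = 0.7. Difference = -0.1. CI = (-0.273, 0.073)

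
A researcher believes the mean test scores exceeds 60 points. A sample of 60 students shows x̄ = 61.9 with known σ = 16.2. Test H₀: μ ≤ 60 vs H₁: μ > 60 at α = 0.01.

z = 0.908. Critical value: 2.33. Fail to reject H₀.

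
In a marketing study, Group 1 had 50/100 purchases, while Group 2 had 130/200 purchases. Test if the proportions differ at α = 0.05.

p̂₁ = 0.5, p̂₂ = 0.65, pooled p̂ = 0.6. z = -2.5. Critical: ±1.96. Reject H₀.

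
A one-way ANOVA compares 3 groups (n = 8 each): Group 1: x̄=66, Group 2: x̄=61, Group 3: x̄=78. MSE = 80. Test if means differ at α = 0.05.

Grand mean = 68.33. SS_between = 1221.33, MS_between = 610.67. F = 7.633, F_crit ≈ 3.467. Reject H₀.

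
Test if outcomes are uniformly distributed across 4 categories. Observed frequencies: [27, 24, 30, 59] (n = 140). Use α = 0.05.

Expected = 35 each. χ² = Σ(O-E)²/E = 22.457. df = 3, critical value = 7.815. Reject H₀.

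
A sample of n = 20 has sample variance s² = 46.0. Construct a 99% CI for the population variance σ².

df = 19. χ²_{0.005} = 38.582, χ²_{0.995} = 6.844. CI for σ² = ((n-1)s²/χ²_{α/2}, (n-1)s²/χ²_{1-α/2}) = (19·46.0/38.582, 19·46.0/6.844) = (22.65, 127.7)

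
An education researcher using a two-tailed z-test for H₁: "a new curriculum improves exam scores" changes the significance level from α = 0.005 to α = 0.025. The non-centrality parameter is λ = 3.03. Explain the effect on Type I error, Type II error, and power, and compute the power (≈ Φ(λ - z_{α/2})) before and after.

Increasing α from 0.005 to 0.025:
• Type I error rate increases (α is the Type I rate by definition).
• Critical value moves from z_{α/2} = 2.807 to 2.241, so power = Φ(λ - z_{α/2}) goes from Φ(3.03 - 2.807) = 0.588 to Φ(3.03 - 2.241) = 0.785.
• Type II error rate β = 1 - power therefore decreases (0.412 → 0.215).
Appropriate when false negatives are costly — here, keeping the old curriculum when the new one would have helped students.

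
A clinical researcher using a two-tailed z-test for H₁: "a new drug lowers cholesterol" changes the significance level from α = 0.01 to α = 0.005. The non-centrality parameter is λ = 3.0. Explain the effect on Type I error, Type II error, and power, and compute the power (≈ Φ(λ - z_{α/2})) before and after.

Decreasing α from 0.01 to 0.005:
• Type I error rate decreases (α is the Type I rate by definition).
• Critical value moves from z_{α/2} = 2.576 to 2.807, so power = Φ(λ - z_{α/2}) goes from Φ(3.0 - 2.576) = 0.664 to Φ(3.0 - 2.807) = 0.577.
• Type II error rate β = 1 - power therefore increases (0.336 → 0.423).
Appropriate when false positives are costly — here, approving an ineffective drug — patients take a useless medication and may skip effective alternatives.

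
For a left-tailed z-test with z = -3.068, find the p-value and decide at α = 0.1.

p = P(Z < -3.068) = Φ(-3.068) ≈ 0.0011. Since p < 0.1, reject H₀ (significant) at α = 0.1.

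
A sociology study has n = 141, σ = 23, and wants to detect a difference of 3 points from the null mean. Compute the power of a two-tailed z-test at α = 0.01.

SE = σ/√n = 23/√141 = 1.937. Non-centrality λ = d/SE = 3/1.937 = 1.549. Power ≈ Φ(λ - z_{α/2}) = Φ(1.549 - 2.576) = Φ(-1.027) = 0.152.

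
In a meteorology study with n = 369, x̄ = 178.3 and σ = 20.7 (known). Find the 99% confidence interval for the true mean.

CI = x̄ ± z*(σ/√n) = 178.3 ± 2.576(20.7/√369) = 178.3 ± 2.78 = (175.52, 181.08)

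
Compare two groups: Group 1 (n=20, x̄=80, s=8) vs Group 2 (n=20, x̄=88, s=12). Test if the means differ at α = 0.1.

Pooled sp = 10.2. t = -2.481, df = 38. Critical t = ±1.686. Reject H₀.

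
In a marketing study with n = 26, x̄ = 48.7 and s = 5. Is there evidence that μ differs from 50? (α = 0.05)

t = (x̄ - μ₀)/(s/√n) = (48.7 - 50)/(5/√26) = -1.326. df = 25, critical t = ±2.06. Fail to reject H₀.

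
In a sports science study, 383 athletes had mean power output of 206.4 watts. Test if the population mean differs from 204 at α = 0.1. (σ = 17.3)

z = (x̄ - μ₀)/(σ/√n) = (206.4 - 204)/(17.3/√383) = 2.715. Critical value: ±1.645. Since |2.715| > 1.645, Reject H₀.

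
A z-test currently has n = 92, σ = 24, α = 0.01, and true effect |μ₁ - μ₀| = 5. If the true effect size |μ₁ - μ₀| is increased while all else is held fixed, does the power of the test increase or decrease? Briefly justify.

Power increases: a larger true effect increases the non-centrality λ = |μ₁ - μ₀|/(σ/√n).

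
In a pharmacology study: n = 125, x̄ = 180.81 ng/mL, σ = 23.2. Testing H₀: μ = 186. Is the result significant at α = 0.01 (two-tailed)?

z = (180.81 - 186)/(23.2/√125) = -2.501. Since |z| ≤ 2.576, not significant at α = 0.01.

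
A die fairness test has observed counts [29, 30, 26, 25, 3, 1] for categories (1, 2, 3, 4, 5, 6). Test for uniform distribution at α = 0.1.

Expected = 19 each. χ² = Σ(O-E)²/E = 46.632. df = 5, critical value = 9.236. Reject H₀.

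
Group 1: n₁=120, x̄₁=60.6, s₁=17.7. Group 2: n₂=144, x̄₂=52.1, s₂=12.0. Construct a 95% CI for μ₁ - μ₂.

Difference = 8.5. SE = √(17.7²/120 + 12.0²/144) = 1.9. CI = (4.78, 12.22)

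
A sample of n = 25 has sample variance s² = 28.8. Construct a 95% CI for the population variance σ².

df = 24. χ²_{0.025} = 39.364, χ²_{0.975} = 12.401. CI for σ² = ((n-1)s²/χ²_{α/2}, (n-1)s²/χ²_{1-α/2}) = (24·28.8/39.364, 24·28.8/12.401) = (17.56, 55.74)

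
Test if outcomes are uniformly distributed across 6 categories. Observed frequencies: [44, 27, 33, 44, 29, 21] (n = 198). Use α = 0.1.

Expected = 33 each. χ² = Σ(O-E)²/E = 13.273. df = 5, critical value = 9.236. Reject H₀.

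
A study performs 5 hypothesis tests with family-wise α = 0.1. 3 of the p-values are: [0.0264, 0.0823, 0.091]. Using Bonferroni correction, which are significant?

Bonferroni α = 0.1/5 = 0.02. None of the given p-values are significant.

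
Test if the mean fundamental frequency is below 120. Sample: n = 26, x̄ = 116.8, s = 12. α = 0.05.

t = (116.8 - 120)/(12/√26) = -1.36, df = 25. Critical t = -1.708. Fail to reject H₀.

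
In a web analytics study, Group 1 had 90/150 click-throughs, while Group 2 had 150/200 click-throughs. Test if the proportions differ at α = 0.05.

p̂₁ = 0.6, p̂₂ = 0.75, pooled p̂ = 0.686. z = -2.991. Critical: ±1.96. Reject H₀.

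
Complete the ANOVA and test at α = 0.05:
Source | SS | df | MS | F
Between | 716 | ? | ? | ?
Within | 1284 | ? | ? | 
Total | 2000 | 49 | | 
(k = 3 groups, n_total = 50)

df_between = 2, df_within = 47. MS_between = 358.0, MS_within = 27.32. F = 13.104, F_crit ≈ 3.195. Reject H₀.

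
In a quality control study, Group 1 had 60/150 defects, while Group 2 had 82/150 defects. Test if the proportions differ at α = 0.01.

p̂₁ = 0.4, p̂₂ = 0.547, pooled p̂ = 0.473. z = -2.544. Critical: ±2.576. Fail to reject H₀.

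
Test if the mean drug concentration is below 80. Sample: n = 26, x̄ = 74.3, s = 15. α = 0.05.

t = (74.3 - 80)/(15/√26) = -1.938, df = 25. Critical t = -1.708. Reject H₀.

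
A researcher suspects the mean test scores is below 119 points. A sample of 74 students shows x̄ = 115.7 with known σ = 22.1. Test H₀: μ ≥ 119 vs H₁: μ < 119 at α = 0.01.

z = -1.285. Critical value: -2.33. Fail to reject H₀.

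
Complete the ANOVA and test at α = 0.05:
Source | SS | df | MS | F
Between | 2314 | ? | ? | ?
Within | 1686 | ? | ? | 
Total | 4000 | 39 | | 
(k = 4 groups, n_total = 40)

df_between = 3, df_within = 36. MS_between = 771.33, MS_within = 46.83. F = 16.47, F_crit ≈ 2.866. Reject H₀.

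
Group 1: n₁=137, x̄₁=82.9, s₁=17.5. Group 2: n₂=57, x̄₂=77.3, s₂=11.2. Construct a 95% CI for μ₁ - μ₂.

Difference = 5.6. SE = √(17.5²/137 + 11.2²/57) = 2.106. CI = (1.47, 9.73)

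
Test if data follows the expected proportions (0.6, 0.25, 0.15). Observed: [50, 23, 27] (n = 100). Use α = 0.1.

Expected: [60.0, 25.0, 15.0]. χ² = 11.427. df = 2, critical = 4.605. Reject H₀.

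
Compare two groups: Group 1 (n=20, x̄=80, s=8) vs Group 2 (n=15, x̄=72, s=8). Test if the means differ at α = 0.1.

Pooled sp = 8.0. t = 2.928, df = 33. Critical t = ±1.692. Reject H₀.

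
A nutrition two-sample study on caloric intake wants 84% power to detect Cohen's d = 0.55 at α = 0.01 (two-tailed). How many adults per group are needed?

z_{α/2} = 2.576, z_β = Φ⁻¹(0.84) = 0.994. For medium effect (d = 0.55): n per group = 2(z_{α/2} + z_β)²/d² = 2(2.576 + 0.994)²/0.55² = 84.3 → 85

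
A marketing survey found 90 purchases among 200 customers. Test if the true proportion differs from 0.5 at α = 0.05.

p̂ = 0.45, p₀ = 0.5. z = (p̂ - p₀)/√(p₀(1-p₀)/n) = -1.414. Critical: ±1.96. Fail to reject H₀.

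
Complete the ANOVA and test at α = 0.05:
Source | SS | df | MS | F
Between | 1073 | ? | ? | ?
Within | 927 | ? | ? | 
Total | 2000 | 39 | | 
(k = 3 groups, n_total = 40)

df_between = 2, df_within = 37. MS_between = 536.5, MS_within = 25.05. F = 21.414, F_crit ≈ 3.252. Reject H₀.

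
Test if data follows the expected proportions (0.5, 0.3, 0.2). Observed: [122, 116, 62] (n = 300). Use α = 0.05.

Expected: [150.0, 90.0, 60.0]. χ² = 12.804. df = 2, critical = 5.991. Reject H₀.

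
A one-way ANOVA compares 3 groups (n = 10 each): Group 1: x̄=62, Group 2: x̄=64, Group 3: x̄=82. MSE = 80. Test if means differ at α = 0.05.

Grand mean = 69.33. SS_between = 2426.67, MS_between = 1213.33. F = 15.167, F_crit ≈ 3.354. Reject H₀.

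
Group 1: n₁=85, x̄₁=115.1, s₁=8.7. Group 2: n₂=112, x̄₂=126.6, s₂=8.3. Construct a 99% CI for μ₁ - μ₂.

Difference = -11.5. SE = √(8.7²/85 + 8.3²/112) = 1.227. CI = (-14.66, -8.34)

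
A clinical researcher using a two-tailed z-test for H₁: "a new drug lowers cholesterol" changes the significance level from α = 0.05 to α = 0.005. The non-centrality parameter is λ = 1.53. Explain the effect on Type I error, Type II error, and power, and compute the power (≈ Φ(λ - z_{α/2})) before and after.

Decreasing α from 0.05 to 0.005:
• Type I error rate decreases (α is the Type I rate by definition).
• Critical value moves from z_{α/2} = 1.96 to 2.807, so power = Φ(λ - z_{α/2}) goes from Φ(1.53 - 1.96) = 0.334 to Φ(1.53 - 2.807) = 0.101.
• Type II error rate β = 1 - power therefore increases (0.666 → 0.899).
Appropriate when false positives are costly — here, approving an ineffective drug — patients take a useless medication and may skip effective alternatives.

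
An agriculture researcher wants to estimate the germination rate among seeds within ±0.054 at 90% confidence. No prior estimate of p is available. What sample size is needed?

Conservative approach: use p = 0.5 (maximizes p(1-p) = 0.25). n = z²(0.25)/E² = 1.645²×0.25/0.054² = 232.0 → n = 232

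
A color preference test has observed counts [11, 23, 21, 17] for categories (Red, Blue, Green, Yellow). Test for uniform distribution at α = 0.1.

Expected = 18 each. χ² = Σ(O-E)²/E = 4.667. df = 3, critical value = 6.251. Fail to reject H₀.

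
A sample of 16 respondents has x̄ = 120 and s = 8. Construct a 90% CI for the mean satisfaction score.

CI = x̄ ± t*(s/√n) = 120 ± 1.753(8/√16) = (116.49, 123.51)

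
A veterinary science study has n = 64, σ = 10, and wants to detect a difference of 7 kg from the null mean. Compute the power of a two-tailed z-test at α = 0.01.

SE = σ/√n = 10/√64 = 1.25. Non-centrality λ = d/SE = 7/1.25 = 5.6. Power ≈ Φ(λ - z_{α/2}) = Φ(5.6 - 2.576) = Φ(3.024) = 0.999.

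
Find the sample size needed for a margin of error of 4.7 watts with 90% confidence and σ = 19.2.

n = (z*σ/E)² = (1.645×19.2/4.7)² = 45.2 → n = 46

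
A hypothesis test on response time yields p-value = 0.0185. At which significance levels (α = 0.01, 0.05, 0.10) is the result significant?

p = 0.0185. Significant at: α = 0.05, 0.1.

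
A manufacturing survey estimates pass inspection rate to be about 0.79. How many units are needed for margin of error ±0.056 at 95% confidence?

n = z²p(1-p)/E² = 1.96²×0.79×0.21/0.056² = 203.2 → n = 204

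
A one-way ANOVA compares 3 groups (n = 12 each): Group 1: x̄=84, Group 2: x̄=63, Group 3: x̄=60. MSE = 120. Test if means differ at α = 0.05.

Grand mean = 69.0. SS_between = 4104.0, MS_between = 2052.0. F = 17.1, F_crit ≈ 3.285. Reject H₀.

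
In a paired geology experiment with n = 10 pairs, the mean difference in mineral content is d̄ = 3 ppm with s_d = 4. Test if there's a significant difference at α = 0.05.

t = d̄/(s_d/√n) = 3/(4/√10) = 2.372. df = 9, critical t = ±2.262. Reject H₀.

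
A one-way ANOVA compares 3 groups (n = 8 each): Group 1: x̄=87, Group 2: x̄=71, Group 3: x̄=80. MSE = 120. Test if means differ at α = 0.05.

Grand mean = 79.33. SS_between = 1029.33, MS_between = 514.67. F = 4.289, F_crit ≈ 3.467. Reject H₀.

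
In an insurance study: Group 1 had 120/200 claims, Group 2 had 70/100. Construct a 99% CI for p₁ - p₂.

p̂₁ = 0.6, p̂₂ = 0.7. Difference = -0.1. CI = (-0.248, 0.048)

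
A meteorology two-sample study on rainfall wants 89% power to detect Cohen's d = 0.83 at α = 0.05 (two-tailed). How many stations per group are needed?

z_{α/2} = 1.96, z_β = Φ⁻¹(0.89) = 1.227. For large effect (d = 0.83): n per group = 2(z_{α/2} + z_β)²/d² = 2(1.96 + 1.227)²/0.83² = 29.5 → 30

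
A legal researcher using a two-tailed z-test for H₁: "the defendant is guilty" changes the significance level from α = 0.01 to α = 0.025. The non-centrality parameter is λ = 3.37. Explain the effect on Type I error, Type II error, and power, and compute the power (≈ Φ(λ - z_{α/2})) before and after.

Increasing α from 0.01 to 0.025:
• Type I error rate increases (α is the Type I rate by definition).
• Critical value moves from z_{α/2} = 2.576 to 2.241, so power = Φ(λ - z_{α/2}) goes from Φ(3.37 - 2.576) = 0.786 to Φ(3.37 - 2.241) = 0.871.
• Type II error rate β = 1 - power therefore decreases (0.214 → 0.129).
Appropriate when false negatives are costly — here, acquitting a guilty person.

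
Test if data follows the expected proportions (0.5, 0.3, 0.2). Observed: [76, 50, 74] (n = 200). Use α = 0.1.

Expected: [100.0, 60.0, 40.0]. χ² = 36.327. df = 2, critical = 4.605. Reject H₀.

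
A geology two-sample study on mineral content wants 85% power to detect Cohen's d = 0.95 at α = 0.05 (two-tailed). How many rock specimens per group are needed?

z_{α/2} = 1.96, z_β = Φ⁻¹(0.85) = 1.036. For large effect (d = 0.95): n per group = 2(z_{α/2} + z_β)²/d² = 2(1.96 + 1.036)²/0.95² = 19.9 → 20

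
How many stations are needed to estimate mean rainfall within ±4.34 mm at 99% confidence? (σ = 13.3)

n = (z*σ/E)² = (2.576×13.3/4.34)² = 62.3 → n = 63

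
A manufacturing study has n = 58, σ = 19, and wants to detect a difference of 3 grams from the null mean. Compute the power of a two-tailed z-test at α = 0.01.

SE = σ/√n = 19/√58 = 2.495. Non-centrality λ = d/SE = 3/2.495 = 1.202. Power ≈ Φ(λ - z_{α/2}) = Φ(1.202 - 2.576) = Φ(-1.374) = 0.085.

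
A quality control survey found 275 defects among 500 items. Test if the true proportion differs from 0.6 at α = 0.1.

p̂ = 0.55, p₀ = 0.6. z = (p̂ - p₀)/√(p₀(1-p₀)/n) = -2.282. Critical: ±1.645. Reject H₀.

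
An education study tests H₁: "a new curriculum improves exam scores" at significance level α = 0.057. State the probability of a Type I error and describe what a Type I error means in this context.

P(Type I error) = α = 0.057. A Type I error is rejecting H₀ when H₀ is actually true (false positive) — here, concluding that a new curriculum improves exam scores when in fact this is not the case. Consequence: adopting a curriculum that gives no real benefit — disruption for nothing.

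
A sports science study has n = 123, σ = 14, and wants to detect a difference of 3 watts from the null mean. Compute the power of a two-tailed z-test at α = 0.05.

SE = σ/√n = 14/√123 = 1.262. Non-centrality λ = d/SE = 3/1.262 = 2.377. Power ≈ Φ(λ - z_{α/2}) = Φ(2.377 - 1.96) = Φ(0.417) = 0.661.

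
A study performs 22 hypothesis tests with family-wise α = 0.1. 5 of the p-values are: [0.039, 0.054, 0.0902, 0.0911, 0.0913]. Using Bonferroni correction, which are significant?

Bonferroni α = 0.1/22 = 0.00455. None of the given p-values are significant.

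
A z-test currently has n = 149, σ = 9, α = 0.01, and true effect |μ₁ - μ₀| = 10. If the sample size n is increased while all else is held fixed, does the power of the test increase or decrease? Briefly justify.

Power increases: a larger n shrinks the standard error σ/√n, moving the sampling distribution under H₁ further from the critical value.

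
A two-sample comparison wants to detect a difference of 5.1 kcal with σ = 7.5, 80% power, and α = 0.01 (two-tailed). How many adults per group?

n per group = 2(z_α/2 + z_β)²σ²/d² = 2×(2.576 + 0.84)²×7.5²/5.1² = 50.5 → n = 51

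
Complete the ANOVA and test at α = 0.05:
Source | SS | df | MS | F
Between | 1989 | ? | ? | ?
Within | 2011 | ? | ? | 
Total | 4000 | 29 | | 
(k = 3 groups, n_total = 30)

df_between = 2, df_within = 27. MS_between = 994.5, MS_within = 74.48. F = 13.352, F_crit ≈ 3.354. Reject H₀.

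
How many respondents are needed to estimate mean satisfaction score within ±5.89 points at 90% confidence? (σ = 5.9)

n = (z*σ/E)² = (1.645×5.9/5.89)² = 2.7 → n = 3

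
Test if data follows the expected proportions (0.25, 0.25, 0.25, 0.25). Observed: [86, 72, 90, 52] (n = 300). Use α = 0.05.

Expected: [75.0, 75.0, 75.0, 75.0]. χ² = 11.787. df = 3, critical = 7.815. Reject H₀.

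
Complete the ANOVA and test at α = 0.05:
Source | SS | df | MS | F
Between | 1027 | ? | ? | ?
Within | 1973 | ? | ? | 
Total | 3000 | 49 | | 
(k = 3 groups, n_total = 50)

df_between = 2, df_within = 47. MS_between = 513.5, MS_within = 41.98. F = 12.232, F_crit ≈ 3.195. Reject H₀.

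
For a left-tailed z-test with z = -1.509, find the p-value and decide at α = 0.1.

p = P(Z < -1.509) = Φ(-1.509) ≈ 0.0656. Since p < 0.1, reject H₀ (significant) at α = 0.1.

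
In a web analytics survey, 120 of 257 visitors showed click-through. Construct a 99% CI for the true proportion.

p̂ = 0.467. CI = p̂ ± z*√(p̂(1-p̂)/n) = (0.387, 0.547)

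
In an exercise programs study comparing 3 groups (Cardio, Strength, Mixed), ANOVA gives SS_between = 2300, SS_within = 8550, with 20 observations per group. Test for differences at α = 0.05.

df_between = 2, df_within = 57. F = MS_between/MS_within = 1150.0/150.0 = 7.667. F_crit ≈ 3.159. Reject H₀. At least one mean differs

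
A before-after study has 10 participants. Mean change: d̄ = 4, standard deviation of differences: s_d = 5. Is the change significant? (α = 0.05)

t = d̄/(s_d/√n) = 4/(5/√10) = 2.53. df = 9, critical t = ±2.262. Reject H₀.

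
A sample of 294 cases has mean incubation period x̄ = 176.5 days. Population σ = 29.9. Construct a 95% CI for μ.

CI = x̄ ± z*(σ/√n) = 176.5 ± 1.96(29.9/√294) = 176.5 ± 3.42 = (173.08, 179.92)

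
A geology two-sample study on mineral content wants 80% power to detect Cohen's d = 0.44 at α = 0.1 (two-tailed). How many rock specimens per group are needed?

z_{α/2} = 1.645, z_β = Φ⁻¹(0.8) = 0.842. For small effect (d = 0.44): n per group = 2(z_{α/2} + z_β)²/d² = 2(1.645 + 0.842)²/0.44² = 63.9 → 64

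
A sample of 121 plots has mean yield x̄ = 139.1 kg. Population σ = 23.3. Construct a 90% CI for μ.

CI = x̄ ± z*(σ/√n) = 139.1 ± 1.645(23.3/√121) = 139.1 ± 3.48 = (135.62, 142.58)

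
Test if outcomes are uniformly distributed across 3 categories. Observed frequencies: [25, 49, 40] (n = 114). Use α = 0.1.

Expected = 38 each. χ² = Σ(O-E)²/E = 7.737. df = 2, critical value = 4.605. Reject H₀.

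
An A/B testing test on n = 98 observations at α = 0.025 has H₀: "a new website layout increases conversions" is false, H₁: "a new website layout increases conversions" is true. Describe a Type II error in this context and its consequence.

Type II error: failing to reject H₀ when it is false — concluding that a new website layout increases conversions is not supported when in fact it is. Consequence: discarding a layout that would have improved conversions — lost revenue.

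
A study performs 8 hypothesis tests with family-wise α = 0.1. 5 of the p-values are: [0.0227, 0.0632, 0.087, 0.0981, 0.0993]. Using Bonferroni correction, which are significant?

Bonferroni α = 0.1/8 = 0.0125. None of the given p-values are significant.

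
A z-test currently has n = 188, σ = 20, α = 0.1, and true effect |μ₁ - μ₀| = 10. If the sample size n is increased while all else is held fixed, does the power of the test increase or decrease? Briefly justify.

Power increases: a larger n shrinks the standard error σ/√n, moving the sampling distribution under H₁ further from the critical value.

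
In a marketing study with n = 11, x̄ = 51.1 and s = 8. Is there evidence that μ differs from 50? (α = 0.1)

t = (x̄ - μ₀)/(s/√n) = (51.1 - 50)/(8/√11) = 0.456. df = 10, critical t = ±1.812. Fail to reject H₀.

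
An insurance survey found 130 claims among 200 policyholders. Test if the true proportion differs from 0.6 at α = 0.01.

p̂ = 0.65, p₀ = 0.6. z = (p̂ - p₀)/√(p₀(1-p₀)/n) = 1.443. Critical: ±2.576. Fail to reject H₀.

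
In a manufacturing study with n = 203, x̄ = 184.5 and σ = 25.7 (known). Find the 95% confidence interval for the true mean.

CI = x̄ ± z*(σ/√n) = 184.5 ± 1.96(25.7/√203) = 184.5 ± 3.54 = (180.96, 188.04)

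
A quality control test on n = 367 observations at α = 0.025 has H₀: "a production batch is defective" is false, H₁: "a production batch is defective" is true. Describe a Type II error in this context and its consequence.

Type II error: failing to reject H₀ when it is false — concluding that a production batch is defective is not supported when in fact it is. Consequence: shipping a defective batch — faulty products reach customers.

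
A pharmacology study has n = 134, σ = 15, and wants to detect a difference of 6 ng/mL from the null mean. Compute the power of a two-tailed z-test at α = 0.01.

SE = σ/√n = 15/√134 = 1.296. Non-centrality λ = d/SE = 6/1.296 = 4.63. Power ≈ Φ(λ - z_{α/2}) = Φ(4.63 - 2.576) = Φ(2.054) = 0.98.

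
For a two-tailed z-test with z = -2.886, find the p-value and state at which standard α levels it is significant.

p = 2·P(Z > |-2.886|) = 2·(1 - Φ(2.886)) ≈ 0.0039. Significant at α = 0.1; Significant at α = 0.05; Significant at α = 0.01.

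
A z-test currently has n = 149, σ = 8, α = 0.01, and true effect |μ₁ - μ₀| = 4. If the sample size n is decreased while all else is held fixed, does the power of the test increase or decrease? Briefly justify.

Power decreases: a smaller n inflates the standard error σ/√n, pulling the sampling distribution under H₁ back toward the critical value.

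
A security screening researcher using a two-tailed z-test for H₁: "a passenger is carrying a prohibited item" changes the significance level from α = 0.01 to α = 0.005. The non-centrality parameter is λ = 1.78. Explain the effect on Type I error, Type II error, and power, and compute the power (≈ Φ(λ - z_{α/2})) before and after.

Decreasing α from 0.01 to 0.005:
• Type I error rate decreases (α is the Type I rate by definition).
• Critical value moves from z_{α/2} = 2.576 to 2.807, so power = Φ(λ - z_{α/2}) goes from Φ(1.78 - 2.576) = 0.213 to Φ(1.78 - 2.807) = 0.152.
• Type II error rate β = 1 - power therefore increases (0.787 → 0.848).
Appropriate when false positives are costly — here, detaining an innocent passenger — delay and inconvenience.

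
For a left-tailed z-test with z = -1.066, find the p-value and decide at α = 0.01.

p = P(Z < -1.066) = Φ(-1.066) ≈ 0.1432. Since p ≥ 0.01, fail to reject H₀ (not significant) at α = 0.01.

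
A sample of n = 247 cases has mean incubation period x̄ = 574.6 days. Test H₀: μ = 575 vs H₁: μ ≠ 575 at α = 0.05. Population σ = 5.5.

z = (x̄ - μ₀)/(σ/√n) = (574.6 - 575)/(5.5/√247) = -1.143. Critical value: ±1.96. Since |-1.143| ≤ 1.96, Fail to reject H₀.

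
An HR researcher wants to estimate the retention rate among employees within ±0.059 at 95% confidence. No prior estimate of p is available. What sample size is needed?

Conservative approach: use p = 0.5 (maximizes p(1-p) = 0.25). n = z²(0.25)/E² = 1.96²×0.25/0.059² = 275.9 → n = 276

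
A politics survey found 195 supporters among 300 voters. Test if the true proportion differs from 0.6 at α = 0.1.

p̂ = 0.65, p₀ = 0.6. z = (p̂ - p₀)/√(p₀(1-p₀)/n) = 1.768. Critical: ±1.645. Reject H₀.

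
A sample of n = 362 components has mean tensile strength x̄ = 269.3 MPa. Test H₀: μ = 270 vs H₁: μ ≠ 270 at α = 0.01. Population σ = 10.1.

z = (x̄ - μ₀)/(σ/√n) = (269.3 - 270)/(10.1/√362) = -1.319. Critical value: ±2.576. Since |-1.319| ≤ 2.576, Fail to reject H₀.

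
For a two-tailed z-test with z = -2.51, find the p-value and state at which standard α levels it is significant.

p = 2·P(Z > |-2.51|) = 2·(1 - Φ(2.51)) ≈ 0.0121. Significant at α = 0.1; Significant at α = 0.05.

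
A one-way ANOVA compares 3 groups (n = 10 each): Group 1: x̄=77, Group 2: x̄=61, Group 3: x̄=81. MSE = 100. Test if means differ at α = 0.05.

Grand mean = 73.0. SS_between = 2240.0, MS_between = 1120.0. F = 11.2, F_crit ≈ 3.354. Reject H₀.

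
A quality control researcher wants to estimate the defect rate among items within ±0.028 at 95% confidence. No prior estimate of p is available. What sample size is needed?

Conservative approach: use p = 0.5 (maximizes p(1-p) = 0.25). n = z²(0.25)/E² = 1.96²×0.25/0.028² = 1225.0 → n = 1225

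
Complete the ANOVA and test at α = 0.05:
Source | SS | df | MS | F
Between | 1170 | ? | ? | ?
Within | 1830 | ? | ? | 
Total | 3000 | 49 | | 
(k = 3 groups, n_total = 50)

df_between = 2, df_within = 47. MS_between = 585.0, MS_within = 38.94. F = 15.025, F_crit ≈ 3.195. Reject H₀.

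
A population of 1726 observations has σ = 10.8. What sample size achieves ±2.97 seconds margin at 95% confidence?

Without FPC: n₀ = (1.96×10.8/2.97)² = 50.798. With FPC: n = n₀N/(n₀+N-1) = 49.4 → n = 50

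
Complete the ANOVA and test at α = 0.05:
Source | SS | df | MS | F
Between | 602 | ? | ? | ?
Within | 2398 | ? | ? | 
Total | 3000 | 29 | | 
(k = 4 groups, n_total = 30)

df_between = 3, df_within = 26. MS_between = 200.67, MS_within = 92.23. F = 2.176, F_crit ≈ 2.975. Fail to reject H₀.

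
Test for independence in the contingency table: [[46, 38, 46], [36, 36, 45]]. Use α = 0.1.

χ² = 0.602. df = 2, critical = 4.605. Fail to reject H₀. No evidence of dependence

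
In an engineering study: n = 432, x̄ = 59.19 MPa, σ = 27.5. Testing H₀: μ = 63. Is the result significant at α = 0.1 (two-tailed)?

z = (59.19 - 63)/(27.5/√432) = -2.88. Since |z| > 1.645, significant at α = 0.1.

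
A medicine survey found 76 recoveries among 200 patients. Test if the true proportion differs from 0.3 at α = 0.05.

p̂ = 0.38, p₀ = 0.3. z = (p̂ - p₀)/√(p₀(1-p₀)/n) = 2.469. Critical: ±1.96. Reject H₀.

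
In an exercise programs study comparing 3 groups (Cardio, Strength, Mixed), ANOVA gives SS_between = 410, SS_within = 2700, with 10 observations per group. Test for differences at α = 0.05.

df_between = 2, df_within = 27. F = MS_between/MS_within = 205.0/100.0 = 2.05. F_crit ≈ 3.354. Fail to reject H₀.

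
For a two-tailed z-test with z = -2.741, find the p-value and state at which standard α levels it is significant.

p = 2·P(Z > |-2.741|) = 2·(1 - Φ(2.741)) ≈ 0.0061. Significant at α = 0.1; Significant at α = 0.05; Significant at α = 0.01.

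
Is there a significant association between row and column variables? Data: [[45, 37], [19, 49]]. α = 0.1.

χ² = 11.026. df = 1, critical = 2.706. Reject H₀. Variables are dependent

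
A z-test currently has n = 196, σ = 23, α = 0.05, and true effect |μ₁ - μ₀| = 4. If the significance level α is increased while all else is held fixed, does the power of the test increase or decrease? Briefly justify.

Power increases: a larger α lowers the critical value, so more of the H₁ sampling distribution falls in the rejection region.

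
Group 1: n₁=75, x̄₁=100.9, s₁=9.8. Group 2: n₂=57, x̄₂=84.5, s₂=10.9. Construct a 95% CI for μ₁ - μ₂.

Difference = 16.4. SE = √(9.8²/75 + 10.9²/57) = 1.834. CI = (12.8, 20.0)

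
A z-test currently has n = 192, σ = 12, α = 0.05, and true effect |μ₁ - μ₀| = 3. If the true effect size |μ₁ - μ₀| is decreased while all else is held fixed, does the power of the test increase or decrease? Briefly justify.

Power decreases: a smaller true effect decreases the non-centrality λ = |μ₁ - μ₀|/(σ/√n).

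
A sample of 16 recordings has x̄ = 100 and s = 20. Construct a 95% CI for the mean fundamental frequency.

CI = x̄ ± t*(s/√n) = 100 ± 2.131(20/√16) = (89.34, 110.66)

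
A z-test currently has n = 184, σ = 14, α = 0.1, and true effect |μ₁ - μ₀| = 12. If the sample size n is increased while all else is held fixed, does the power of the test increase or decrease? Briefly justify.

Power increases: a larger n shrinks the standard error σ/√n, moving the sampling distribution under H₁ further from the critical value.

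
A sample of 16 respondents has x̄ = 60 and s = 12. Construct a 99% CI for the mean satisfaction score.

CI = x̄ ± t*(s/√n) = 60 ± 2.947(12/√16) = (51.16, 68.84)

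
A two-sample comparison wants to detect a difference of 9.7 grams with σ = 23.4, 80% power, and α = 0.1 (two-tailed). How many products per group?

n per group = 2(z_α/2 + z_β)²σ²/d² = 2×(1.645 + 0.84)²×23.4²/9.7² = 71.9 → n = 72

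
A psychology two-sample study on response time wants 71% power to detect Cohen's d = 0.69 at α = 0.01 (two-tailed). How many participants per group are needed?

z_{α/2} = 2.576, z_β = Φ⁻¹(0.71) = 0.553. For medium effect (d = 0.69): n per group = 2(z_{α/2} + z_β)²/d² = 2(2.576 + 0.553)²/0.69² = 41.1 → 42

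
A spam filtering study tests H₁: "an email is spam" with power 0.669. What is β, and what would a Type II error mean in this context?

β = 1 - power = 1 - 0.669 = 0.331. A Type II error is failing to reject H₀ when H₀ is false (false negative) — here, failing to conclude that an email is spam when in fact it is true. Consequence: a spam email lands in the inbox.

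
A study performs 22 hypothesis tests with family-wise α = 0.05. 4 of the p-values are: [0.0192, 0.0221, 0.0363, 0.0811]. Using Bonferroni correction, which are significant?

Bonferroni α = 0.05/22 = 0.00227. None of the given p-values are significant.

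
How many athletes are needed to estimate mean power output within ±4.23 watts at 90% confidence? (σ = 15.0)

n = (z*σ/E)² = (1.645×15.0/4.23)² = 34.03 → n = 35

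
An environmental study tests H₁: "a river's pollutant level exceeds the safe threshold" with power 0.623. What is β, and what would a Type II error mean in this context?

β = 1 - power = 1 - 0.623 = 0.377. A Type II error is failing to reject H₀ when H₀ is false (false negative) — here, failing to conclude that a river's pollutant level exceeds the safe threshold when in fact it is true. Consequence: allowing unsafe pollution to continue.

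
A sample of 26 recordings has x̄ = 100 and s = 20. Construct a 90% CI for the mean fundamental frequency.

CI = x̄ ± t*(s/√n) = 100 ± 1.708(20/√26) = (93.3, 106.7)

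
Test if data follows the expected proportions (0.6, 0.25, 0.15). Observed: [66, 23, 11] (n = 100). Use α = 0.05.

Expected: [60.0, 25.0, 15.0]. χ² = 1.827. df = 2, critical = 5.991. Fail to reject H₀.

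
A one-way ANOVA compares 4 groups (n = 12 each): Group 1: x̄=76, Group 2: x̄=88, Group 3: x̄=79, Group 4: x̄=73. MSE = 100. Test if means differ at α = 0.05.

Grand mean = 79.0. SS_between = 1512.0, MS_between = 504.0. F = 5.04, F_crit ≈ 2.816. Reject H₀.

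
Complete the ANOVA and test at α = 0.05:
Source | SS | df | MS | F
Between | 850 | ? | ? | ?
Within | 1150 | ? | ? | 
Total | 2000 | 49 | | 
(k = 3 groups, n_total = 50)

df_between = 2, df_within = 47. MS_between = 425.0, MS_within = 24.47. F = 17.37, F_crit ≈ 3.195. Reject H₀.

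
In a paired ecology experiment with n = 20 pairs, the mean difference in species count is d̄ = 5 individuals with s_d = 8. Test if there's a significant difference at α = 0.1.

t = d̄/(s_d/√n) = 5/(8/√20) = 2.795. df = 19, critical t = ±1.729. Reject H₀.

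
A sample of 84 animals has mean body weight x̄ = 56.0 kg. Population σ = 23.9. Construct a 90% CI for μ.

CI = x̄ ± z*(σ/√n) = 56.0 ± 1.645(23.9/√84) = 56.0 ± 4.29 = (51.71, 60.29)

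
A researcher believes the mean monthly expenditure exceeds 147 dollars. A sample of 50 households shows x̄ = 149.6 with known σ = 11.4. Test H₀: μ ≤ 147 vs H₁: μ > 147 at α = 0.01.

z = 1.613. Critical value: 2.33. Fail to reject H₀.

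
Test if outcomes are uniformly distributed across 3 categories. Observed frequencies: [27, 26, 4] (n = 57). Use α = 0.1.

Expected = 19 each. χ² = Σ(O-E)²/E = 17.789. df = 2, critical value = 4.605. Reject H₀.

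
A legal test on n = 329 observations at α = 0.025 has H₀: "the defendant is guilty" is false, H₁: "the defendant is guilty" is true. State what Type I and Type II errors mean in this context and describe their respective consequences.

Type I (false positive): concluding that the defendant is guilty when it is not — convicting an innocent person. Type II (false negative): failing to conclude that the defendant is guilty when it is — acquitting a guilty person. Which is costlier depends on domain priorities and is a judgement call rather than a statistical fact.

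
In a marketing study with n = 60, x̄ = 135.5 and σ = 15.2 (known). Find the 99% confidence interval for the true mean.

CI = x̄ ± z*(σ/√n) = 135.5 ± 2.576(15.2/√60) = 135.5 ± 5.05 = (130.45, 140.55)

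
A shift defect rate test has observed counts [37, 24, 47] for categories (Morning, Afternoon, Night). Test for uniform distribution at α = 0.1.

Expected = 36 each. χ² = Σ(O-E)²/E = 7.389. df = 2, critical value = 4.605. Reject H₀.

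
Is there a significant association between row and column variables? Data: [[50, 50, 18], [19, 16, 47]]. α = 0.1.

χ² = 39.17. df = 2, critical = 4.605. Reject H₀. Variables are dependent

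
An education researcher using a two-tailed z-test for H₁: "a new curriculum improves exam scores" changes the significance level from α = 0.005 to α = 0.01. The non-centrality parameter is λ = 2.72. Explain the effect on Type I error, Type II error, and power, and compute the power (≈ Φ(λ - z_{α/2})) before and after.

Increasing α from 0.005 to 0.01:
• Type I error rate increases (α is the Type I rate by definition).
• Critical value moves from z_{α/2} = 2.807 to 2.576, so power = Φ(λ - z_{α/2}) goes from Φ(2.72 - 2.807) = 0.465 to Φ(2.72 - 2.576) = 0.557.
• Type II error rate β = 1 - power therefore decreases (0.535 → 0.443).
Appropriate when false negatives are costly — here, keeping the old curriculum when the new one would have helped students.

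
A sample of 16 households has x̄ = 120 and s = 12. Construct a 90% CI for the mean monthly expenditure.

CI = x̄ ± t*(s/√n) = 120 ± 1.753(12/√16) = (114.74, 125.26)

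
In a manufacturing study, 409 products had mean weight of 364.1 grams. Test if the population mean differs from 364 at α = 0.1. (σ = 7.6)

z = (x̄ - μ₀)/(σ/√n) = (364.1 - 364)/(7.6/√409) = 0.266. Critical value: ±1.645. Since |0.266| ≤ 1.645, Fail to reject H₀.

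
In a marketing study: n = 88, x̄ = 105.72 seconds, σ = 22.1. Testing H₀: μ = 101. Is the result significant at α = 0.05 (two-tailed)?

z = (105.72 - 101)/(22.1/√88) = 2.004. Since |z| > 1.96, significant at α = 0.05.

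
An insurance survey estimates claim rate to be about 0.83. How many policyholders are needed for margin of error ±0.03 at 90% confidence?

n = z²p(1-p)/E² = 1.645²×0.83×0.17/0.03² = 424.2 → n = 425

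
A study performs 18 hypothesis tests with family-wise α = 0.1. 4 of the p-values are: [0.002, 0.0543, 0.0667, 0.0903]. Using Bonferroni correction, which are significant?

Bonferroni α = 0.1/18 = 0.00556. Significant p-values: [0.002]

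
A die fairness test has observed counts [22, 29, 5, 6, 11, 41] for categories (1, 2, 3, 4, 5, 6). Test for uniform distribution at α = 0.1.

Expected = 19 each. χ² = Σ(O-E)²/E = 53.789. df = 5, critical value = 9.236. Reject H₀.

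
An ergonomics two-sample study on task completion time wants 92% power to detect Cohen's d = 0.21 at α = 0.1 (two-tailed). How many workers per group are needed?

z_{α/2} = 1.645, z_β = Φ⁻¹(0.92) = 1.405. For small effect (d = 0.21): n per group = 2(z_{α/2} + z_β)²/d² = 2(1.645 + 1.405)²/0.21² = 421.9 → 422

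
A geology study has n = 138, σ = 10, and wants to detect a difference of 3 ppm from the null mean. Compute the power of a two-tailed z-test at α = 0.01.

SE = σ/√n = 10/√138 = 0.851. Non-centrality λ = d/SE = 3/0.851 = 3.524. Power ≈ Φ(λ - z_{α/2}) = Φ(3.524 - 2.576) = Φ(0.948) = 0.828.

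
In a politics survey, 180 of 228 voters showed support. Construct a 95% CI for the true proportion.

p̂ = 0.789. CI = p̂ ± z*√(p̂(1-p̂)/n) = (0.737, 0.842)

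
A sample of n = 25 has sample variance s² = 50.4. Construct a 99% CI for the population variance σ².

df = 24. χ²_{0.005} = 45.559, χ²_{0.995} = 9.886. CI for σ² = ((n-1)s²/χ²_{α/2}, (n-1)s²/χ²_{1-α/2}) = (24·50.4/45.559, 24·50.4/9.886) = (26.55, 122.35)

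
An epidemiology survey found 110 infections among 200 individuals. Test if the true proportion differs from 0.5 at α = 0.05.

p̂ = 0.55, p₀ = 0.5. z = (p̂ - p₀)/√(p₀(1-p₀)/n) = 1.414. Critical: ±1.96. Fail to reject H₀.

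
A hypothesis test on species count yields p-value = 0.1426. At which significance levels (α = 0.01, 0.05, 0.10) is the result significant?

p = 0.1426. Not significant at any of the given levels.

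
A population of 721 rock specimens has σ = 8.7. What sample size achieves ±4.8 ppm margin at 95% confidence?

Without FPC: n₀ = (1.96×8.7/4.8)² = 12.62. With FPC: n = n₀N/(n₀+N-1) = 12.4 → n = 13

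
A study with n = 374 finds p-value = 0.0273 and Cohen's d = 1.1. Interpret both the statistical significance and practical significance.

Statistically significant (p = 0.0273 < 0.05). Cohen's d = 1.1 indicates a large effect size. Both statistical and practical significance should be considered.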